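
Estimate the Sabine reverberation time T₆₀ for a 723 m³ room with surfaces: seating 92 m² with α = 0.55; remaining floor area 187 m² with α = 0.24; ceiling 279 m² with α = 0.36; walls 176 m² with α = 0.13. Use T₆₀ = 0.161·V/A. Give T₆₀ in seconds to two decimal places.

0.53 s

A = Σ Sᵢαᵢ = 92·0.55 + 187·0.24 + 279·0.36 + 176·0.13 = 218.80 m².
T₆₀ = 0.161·V/A = 0.161·723/218.80 = 0.532 s.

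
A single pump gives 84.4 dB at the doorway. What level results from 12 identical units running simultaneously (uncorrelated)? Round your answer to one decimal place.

95.2 dB

N identical incoherent sources raise the level by 10·log₁₀ N.
L_total = 84.4 + 10·log₁₀(12) = 84.4 + 10.792 = 95.19 dB.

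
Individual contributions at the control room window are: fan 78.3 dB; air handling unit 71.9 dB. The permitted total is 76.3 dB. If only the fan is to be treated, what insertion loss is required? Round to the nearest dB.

4 dB

The untreated sources together contribute 10^(71.9/10) = 1.549e+07, i.e. 71.90 dB.
The limit corresponds to 10^(76.3/10) = 4.266e+07; subtracting the fixed part leaves 2.717e+07 for the fan, i.e. 74.34 dB.
Required insertion loss = 78.3 − 74.34 = 3.96 dB.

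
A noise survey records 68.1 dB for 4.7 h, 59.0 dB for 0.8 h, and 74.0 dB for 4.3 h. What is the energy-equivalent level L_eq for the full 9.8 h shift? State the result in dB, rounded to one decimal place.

Weight each interval's intensity by its duration and average over T = 9.8 h:
Σ tᵢ·10^(Lᵢ/10) = 4.7·10^(68.1/10) + 0.8·10^(59.0/10) + 4.3·10^(74.0/10) = 1.390e+08.
L_eq = 10·log₁₀(1.390e+08/9.8) = 71.52 dB.

71.5 dB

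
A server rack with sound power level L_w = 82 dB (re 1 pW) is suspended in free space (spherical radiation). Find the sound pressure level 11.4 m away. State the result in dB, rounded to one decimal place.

The power spreads over a sphere of area 4π·r², so L_p = L_w − 10·log₁₀(4π·r²).
4π·r² = 1633 m², 10·log₁₀ of that is 32.130 dB.
L_p = 82 − 32.130 = 49.87 dB.

49.9 dB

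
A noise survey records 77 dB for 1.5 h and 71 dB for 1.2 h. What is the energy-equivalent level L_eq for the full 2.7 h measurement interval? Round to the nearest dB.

75 dB

The energy average is taken in the linear domain: L_eq = 10·log₁₀[(Σ tᵢ·10^(Lᵢ/10))/T], T = 2.7 h.
Σ tᵢ·10^(Lᵢ/10) = 1.5·10^(77/10) + 1.2·10^(71/10) = 9.029e+07.
L_eq = 10·log₁₀(9.029e+07/2.7) = 75.24 dB.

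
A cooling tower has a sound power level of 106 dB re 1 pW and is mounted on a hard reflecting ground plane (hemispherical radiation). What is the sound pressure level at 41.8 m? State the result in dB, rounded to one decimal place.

65.6 dB

L_p = L_w − 10·log₁₀(2π·r²) with r = 41.8 m.
2π·r² = 1.098e+04 m², 10·log₁₀ of that is 40.405 dB.
L_p = 106 − 40.405 = 65.59 dB.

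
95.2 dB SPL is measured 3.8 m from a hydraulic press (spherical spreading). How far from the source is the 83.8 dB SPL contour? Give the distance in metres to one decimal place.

14.1 m

For a point source L₁ − L₂ = 20·log₁₀(r₂/r₁), so r₂ = r₁·10^((L₁−L₂)/20).
r₂ = 3.8·10^((95.2−83.8)/20) = 3.8·10^(11.4/20) = 14.12 m.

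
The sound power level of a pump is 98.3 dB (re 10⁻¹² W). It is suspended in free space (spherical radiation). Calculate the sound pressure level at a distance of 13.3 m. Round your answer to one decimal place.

64.8 dB

L_p = L_w − 10·log₁₀(4π·r²) with r = 13.3 m.
4π·r² = 2223 m², 10·log₁₀ of that is 33.469 dB.
L_p = 98.3 − 33.469 = 64.83 dB.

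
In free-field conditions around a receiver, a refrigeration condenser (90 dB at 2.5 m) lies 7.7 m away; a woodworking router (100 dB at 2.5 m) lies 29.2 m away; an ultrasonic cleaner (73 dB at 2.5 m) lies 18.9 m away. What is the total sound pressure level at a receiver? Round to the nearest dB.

83 dB

Propagate each source to the receiver with L = L_ref − 20·log₁₀(r/r_ref), then add intensities.
refrigeration condenser: 90 − 20·log₁₀(7.7/2.5) = 90 − 9.77 = 80.23 dB.
woodworking router: 100 − 20·log₁₀(29.2/2.5) = 100 − 21.35 = 78.65 dB.
ultrasonic cleaner: 73 − 20·log₁₀(18.9/2.5) = 73 − 17.57 = 55.43 dB.
Σ 10^(L/10) = 1.791e+08 → L_total = 10·log₁₀(1.791e+08) = 82.53 dB.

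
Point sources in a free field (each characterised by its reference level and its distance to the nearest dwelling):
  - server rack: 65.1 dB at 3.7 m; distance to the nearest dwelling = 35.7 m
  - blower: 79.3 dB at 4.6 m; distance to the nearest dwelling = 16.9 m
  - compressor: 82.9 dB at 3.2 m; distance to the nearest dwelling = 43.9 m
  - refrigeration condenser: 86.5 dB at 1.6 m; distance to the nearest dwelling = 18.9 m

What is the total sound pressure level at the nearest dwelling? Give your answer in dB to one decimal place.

70.2 dB

First find each source's level at the receiver (point-source: −20·log₁₀(r/r_ref)), then combine on an intensity basis.
server rack: 65.1 − 20·log₁₀(35.7/3.7) = 65.1 − 19.69 = 45.41 dB.
blower: 79.3 − 20·log₁₀(16.9/4.6) = 79.3 − 11.30 = 68.00 dB.
compressor: 82.9 − 20·log₁₀(43.9/3.2) = 82.9 − 22.75 = 60.15 dB.
refrigeration condenser: 86.5 − 20·log₁₀(18.9/1.6) = 86.5 − 21.45 = 65.05 dB.
Σ 10^(L/10) = 1.058e+07 → L_total = 10·log₁₀(1.058e+07) = 70.24 dB.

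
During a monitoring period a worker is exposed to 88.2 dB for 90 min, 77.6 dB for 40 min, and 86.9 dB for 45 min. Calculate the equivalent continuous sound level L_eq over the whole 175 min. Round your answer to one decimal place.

L_eq = 10·log₁₀[(1/T)·Σ tᵢ·10^(Lᵢ/10)] with T = 175 min.
Σ tᵢ·10^(Lᵢ/10) = 90·10^(88.2/10) + 40·10^(77.6/10) + 45·10^(86.9/10) = 8.380e+10.
L_eq = 10·log₁₀(8.380e+10/175) = 86.80 dB.

86.8 dB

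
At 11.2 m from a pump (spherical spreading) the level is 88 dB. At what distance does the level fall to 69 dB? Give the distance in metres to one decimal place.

99.8 m

For a point source L₁ − L₂ = 20·log₁₀(r₂/r₁), so r₂ = r₁·10^((L₁−L₂)/20).
r₂ = 11.2·10^((88−69)/20) = 11.2·10^(19.0/20) = 99.82 m.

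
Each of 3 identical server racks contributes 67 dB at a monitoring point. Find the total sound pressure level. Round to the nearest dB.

N identical incoherent sources raise the level by 10·log₁₀ N.
L_total = 67 + 10·log₁₀(3) = 67 + 4.771 = 71.77 dB.

72 dB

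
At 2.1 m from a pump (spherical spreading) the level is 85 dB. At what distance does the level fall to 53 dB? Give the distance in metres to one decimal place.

83.6 m

The 32.0 dB drop corresponds to a distance ratio of 10^(32.0/20) for a point source.
r₂ = 2.1·10^((85−53)/20) = 2.1·10^(32.0/20) = 83.60 m.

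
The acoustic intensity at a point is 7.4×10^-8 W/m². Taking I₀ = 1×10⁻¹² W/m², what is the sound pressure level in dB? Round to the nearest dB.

I/I₀ = 7.4×10^-8/10⁻¹² = 7.4×10^4, and L = 10·log₁₀(I/I₀).
L = 10·(0.8692 + 4) = 48.69 dB.

49 dB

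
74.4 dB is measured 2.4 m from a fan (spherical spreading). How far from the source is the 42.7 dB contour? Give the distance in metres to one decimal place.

The 31.7 dB drop corresponds to a distance ratio of 10^(31.7/20) for a point source.
r₂ = 2.4·10^((74.4−42.7)/20) = 2.4·10^(31.7/20) = 92.30 m.

92.3 m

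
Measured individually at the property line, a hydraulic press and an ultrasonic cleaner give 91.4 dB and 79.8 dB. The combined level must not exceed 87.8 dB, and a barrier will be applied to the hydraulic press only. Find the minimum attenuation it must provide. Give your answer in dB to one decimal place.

Fixed contribution from the other source: Σ 10^(L/10) = 10^(79.8/10) = 9.550e+07 (79.80 dB).
The limit corresponds to 10^(87.8/10) = 6.026e+08; subtracting the fixed part leaves 5.071e+08 for the hydraulic press, i.e. 87.05 dB.
Required insertion loss = 91.4 − 87.05 = 4.35 dB.

4.3 dB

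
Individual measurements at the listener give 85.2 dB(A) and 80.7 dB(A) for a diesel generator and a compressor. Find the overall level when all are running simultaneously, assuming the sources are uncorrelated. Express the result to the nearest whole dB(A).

87 dB(A)

For uncorrelated sources the intensities add, so convert each level to linear form, sum, and take 10·log₁₀ of the total.
Σ 10^(L/10) = 10^(85.2/10) + 10^(80.7/10) = 4.486e+08.
L_total = 10·log₁₀(4.486e+08) = 86.52 dB(A).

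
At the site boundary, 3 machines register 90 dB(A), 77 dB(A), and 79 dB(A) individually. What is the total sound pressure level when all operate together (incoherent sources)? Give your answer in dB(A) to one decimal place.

90.5 dB(A)

For uncorrelated sources the intensities add, so convert each level to linear form, sum, and take 10·log₁₀ of the total.
Σ 10^(L/10) = 10^(90/10) + 10^(77/10) + 10^(79/10) = 1.130e+09.
L_total = 10·log₁₀(1.130e+09) = 90.53 dB(A).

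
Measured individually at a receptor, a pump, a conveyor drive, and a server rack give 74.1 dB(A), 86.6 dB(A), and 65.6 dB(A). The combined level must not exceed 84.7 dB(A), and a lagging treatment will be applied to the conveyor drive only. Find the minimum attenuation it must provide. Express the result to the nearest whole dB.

Everything except the conveyor drive sums to 10^(74.1/10) + 10^(65.6/10) = 2.933e+07 in linear terms, 74.67 dB(A).
The limit corresponds to 10^(84.7/10) = 2.951e+08; subtracting the fixed part leaves 2.658e+08 for the conveyor drive, i.e. 84.25 dB(A).
Required insertion loss = 86.6 − 84.25 = 2.35 dB.

2 dB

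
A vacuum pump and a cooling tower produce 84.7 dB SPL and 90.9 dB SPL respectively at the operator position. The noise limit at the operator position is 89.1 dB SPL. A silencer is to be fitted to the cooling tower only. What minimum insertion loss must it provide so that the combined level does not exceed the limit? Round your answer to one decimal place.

3.8 dB

Fixed contribution from the other source: Σ 10^(L/10) = 10^(84.7/10) = 2.951e+08 (84.70 dB SPL).
The limit corresponds to 10^(89.1/10) = 8.128e+08; subtracting the fixed part leaves 5.177e+08 for the cooling tower, i.e. 87.14 dB SPL.
So the cooling tower must be reduced from 90.9 to 87.14 dB SPL: IL = 3.76 dB.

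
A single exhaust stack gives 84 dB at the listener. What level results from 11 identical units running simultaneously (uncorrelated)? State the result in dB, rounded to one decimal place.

With 11 equal, uncorrelated contributions the intensity is 11× that of one unit, giving a rise of 10·log₁₀ 11.
L_total = 84 + 10·log₁₀(11) = 84 + 10.414 = 94.41 dB.

94.4 dB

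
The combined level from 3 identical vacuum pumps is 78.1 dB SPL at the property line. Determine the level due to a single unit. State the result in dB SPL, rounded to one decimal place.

73.3 dB SPL

Dividing the total intensity by 3 lowers the level by 10·log₁₀ 3 = 4.771 dB: L₁ = 78.1 − 4.771.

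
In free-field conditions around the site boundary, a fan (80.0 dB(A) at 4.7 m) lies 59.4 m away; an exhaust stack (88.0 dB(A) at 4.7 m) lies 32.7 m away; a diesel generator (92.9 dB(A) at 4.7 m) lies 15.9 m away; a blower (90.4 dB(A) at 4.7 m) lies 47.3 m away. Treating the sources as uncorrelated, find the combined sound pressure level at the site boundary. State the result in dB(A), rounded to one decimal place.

82.9 dB(A)

Apply inverse-square spreading to bring every level to the receiver, then sum 10^(L/10).
fan: 80.0 − 20·log₁₀(59.4/4.7) = 80.0 − 22.03 = 57.97 dB(A).
exhaust stack: 88.0 − 20·log₁₀(32.7/4.7) = 88.0 − 16.85 = 71.15 dB(A).
diesel generator: 92.9 − 20·log₁₀(15.9/4.7) = 92.9 − 10.59 = 82.31 dB(A).
blower: 90.4 − 20·log₁₀(47.3/4.7) = 90.4 − 20.06 = 70.34 dB(A).
Σ 10^(L/10) = 1.949e+08 → L_total = 10·log₁₀(1.949e+08) = 82.90 dB(A).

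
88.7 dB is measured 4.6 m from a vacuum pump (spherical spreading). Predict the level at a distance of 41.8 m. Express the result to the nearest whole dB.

Point-source attenuation: ΔL = 20·log₁₀(r₂/r₁) = 20·log₁₀(41.8/4.6) = 19.168 dB.
L₂ = 88.7 − 20·log₁₀(41.8/4.6) = 88.7 − 19.168 = 69.53 dB.

70 dB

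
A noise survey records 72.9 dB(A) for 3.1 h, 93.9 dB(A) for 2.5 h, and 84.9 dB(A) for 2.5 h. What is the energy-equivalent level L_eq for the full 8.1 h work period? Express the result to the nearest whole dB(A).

89 dB(A)

L_eq = 10·log₁₀[(1/T)·Σ tᵢ·10^(Lᵢ/10)] with T = 8.1 h.
Σ tᵢ·10^(Lᵢ/10) = 3.1·10^(72.9/10) + 2.5·10^(93.9/10) + 2.5·10^(84.9/10) = 6.970e+09.
L_eq = 10·log₁₀(6.970e+09/8.1) = 89.35 dB(A).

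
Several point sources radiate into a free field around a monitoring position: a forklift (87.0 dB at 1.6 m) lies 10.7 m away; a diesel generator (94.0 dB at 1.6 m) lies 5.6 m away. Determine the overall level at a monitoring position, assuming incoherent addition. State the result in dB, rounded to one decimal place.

83.3 dB

Apply inverse-square spreading to bring every level to the receiver, then sum 10^(L/10).
forklift: 87.0 − 20·log₁₀(10.7/1.6) = 87.0 − 16.51 = 70.49 dB.
diesel generator: 94.0 − 20·log₁₀(5.6/1.6) = 94.0 − 10.88 = 83.12 dB.
Σ 10^(L/10) = 2.163e+08 → L_total = 10·log₁₀(2.163e+08) = 83.35 dB.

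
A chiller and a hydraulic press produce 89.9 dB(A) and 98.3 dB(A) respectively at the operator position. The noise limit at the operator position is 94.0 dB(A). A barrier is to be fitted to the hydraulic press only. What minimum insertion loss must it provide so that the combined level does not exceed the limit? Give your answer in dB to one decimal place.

6.4 dB

Fixed contribution from the other source: Σ 10^(L/10) = 10^(89.9/10) = 9.772e+08 (89.90 dB(A)).
To meet 94.0 dB(A) overall, the treated hydraulic press may contribute at most 10^(94.0/10) − 9.772e+08 = 1.535e+09, i.e. 91.86 dB(A).
Required insertion loss = 98.3 − 91.86 = 6.44 dB.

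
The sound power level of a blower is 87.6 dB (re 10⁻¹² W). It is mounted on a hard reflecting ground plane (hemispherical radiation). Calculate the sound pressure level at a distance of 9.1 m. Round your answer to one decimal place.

The power spreads over a hemisphere of area 2π·r², so L_p = L_w − 10·log₁₀(2π·r²).
2π·r² = 520.3 m², 10·log₁₀ of that is 27.163 dB.
L_p = 87.6 − 27.163 = 60.44 dB.

60.4 dB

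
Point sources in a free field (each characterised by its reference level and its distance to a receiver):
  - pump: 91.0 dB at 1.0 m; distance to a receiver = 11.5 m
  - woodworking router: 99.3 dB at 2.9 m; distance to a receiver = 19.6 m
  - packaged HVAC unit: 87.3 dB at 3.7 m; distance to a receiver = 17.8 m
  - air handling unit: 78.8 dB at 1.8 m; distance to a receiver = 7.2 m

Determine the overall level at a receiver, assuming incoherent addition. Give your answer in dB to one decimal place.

83.5 dB

First find each source's level at the receiver (point-source: −20·log₁₀(r/r_ref)), then combine on an intensity basis.
pump: 91.0 − 20·log₁₀(11.5/1.0) = 91.0 − 21.21 = 69.79 dB.
woodworking router: 99.3 − 20·log₁₀(19.6/2.9) = 99.3 − 16.60 = 82.70 dB.
packaged HVAC unit: 87.3 − 20·log₁₀(17.8/3.7) = 87.3 − 13.64 = 73.66 dB.
air handling unit: 78.8 − 20·log₁₀(7.2/1.8) = 78.8 − 12.04 = 66.76 dB.
Σ 10^(L/10) = 2.238e+08 → L_total = 10·log₁₀(2.238e+08) = 83.50 dB.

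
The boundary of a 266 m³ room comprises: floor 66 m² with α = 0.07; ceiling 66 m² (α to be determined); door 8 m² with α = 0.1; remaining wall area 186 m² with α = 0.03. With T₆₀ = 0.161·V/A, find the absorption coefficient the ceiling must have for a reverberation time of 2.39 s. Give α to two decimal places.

From T₆₀ = 0.161·V/A, the target T₆₀ = 2.39 s needs A = 0.161·266/2.39 = 17.92 m².
Absorption from the other surfaces = 66·0.07 + 8·0.1 + 186·0.03 = 11.00 m², so the ceiling must supply 6.92 m² over 66 m².
α = 6.92/66 = 0.105.

0.10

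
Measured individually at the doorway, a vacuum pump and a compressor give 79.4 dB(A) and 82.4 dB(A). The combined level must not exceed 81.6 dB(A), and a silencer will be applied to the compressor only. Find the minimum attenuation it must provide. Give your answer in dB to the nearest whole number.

5 dB

Everything except the compressor sums to 10^(79.4/10) = 8.710e+07 in linear terms, 79.40 dB(A).
To meet 81.6 dB(A) overall, the treated compressor may contribute at most 10^(81.6/10) − 8.710e+07 = 5.745e+07, i.e. 77.59 dB(A).
Required insertion loss = 82.4 − 77.59 = 4.81 dB.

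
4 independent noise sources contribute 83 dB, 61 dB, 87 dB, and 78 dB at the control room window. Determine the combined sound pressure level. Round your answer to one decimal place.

88.8 dB

For uncorrelated sources the intensities add, so convert each level to linear form, sum, and take 10·log₁₀ of the total.
Σ 10^(L/10) = 10^(83/10) + 10^(61/10) + 10^(87/10) + 10^(78/10) = 7.651e+08.
L_total = 10·log₁₀(7.651e+08) = 88.84 dB.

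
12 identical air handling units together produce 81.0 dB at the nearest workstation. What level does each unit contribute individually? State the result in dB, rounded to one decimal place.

70.2 dB

For N identical incoherent sources L_total = L₁ + 10·log₁₀ N, so L₁ = 81.0 − 10·log₁₀(12) = 81.0 − 10.792.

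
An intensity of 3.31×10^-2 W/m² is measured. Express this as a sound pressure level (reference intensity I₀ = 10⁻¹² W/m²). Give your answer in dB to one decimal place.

105.2 dB

Dividing by I₀ shifts the exponent by 12: I/I₀ = 3.31×10^10.
L = 10·(0.5198 + 10) = 105.20 dB.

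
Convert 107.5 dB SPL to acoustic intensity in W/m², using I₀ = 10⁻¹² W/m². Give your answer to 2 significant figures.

I/I₀ = 10^(107.5/10) = 5.623e+10, so I = 5.623e+10 × 10⁻¹² W/m².

0.056 W/m²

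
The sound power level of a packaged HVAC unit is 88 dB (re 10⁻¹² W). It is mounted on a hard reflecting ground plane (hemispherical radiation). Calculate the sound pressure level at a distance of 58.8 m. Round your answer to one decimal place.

L_p = L_w − 10·log₁₀(2π·r²) with r = 58.8 m.
2π·r² = 2.172e+04 m², 10·log₁₀ of that is 43.369 dB.
L_p = 88 − 43.369 = 44.63 dB.

44.6 dB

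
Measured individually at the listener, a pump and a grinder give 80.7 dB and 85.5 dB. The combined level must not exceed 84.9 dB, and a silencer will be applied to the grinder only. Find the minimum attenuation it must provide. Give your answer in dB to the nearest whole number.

3 dB

Everything except the grinder sums to 10^(80.7/10) = 1.175e+08 in linear terms, 80.70 dB.
To meet 84.9 dB overall, the treated grinder may contribute at most 10^(84.9/10) − 1.175e+08 = 1.915e+08, i.e. 82.82 dB.
So the grinder must be reduced from 85.5 to 82.82 dB: IL = 2.68 dB.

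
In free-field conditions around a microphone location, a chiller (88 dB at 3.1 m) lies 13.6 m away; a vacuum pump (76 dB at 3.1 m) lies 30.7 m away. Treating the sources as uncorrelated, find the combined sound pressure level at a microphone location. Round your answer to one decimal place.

75.2 dB

First find each source's level at the receiver (point-source: −20·log₁₀(r/r_ref)), then combine on an intensity basis.
chiller: 88 − 20·log₁₀(13.6/3.1) = 88 − 12.84 = 75.16 dB.
vacuum pump: 76 − 20·log₁₀(30.7/3.1) = 76 − 19.92 = 56.08 dB.
Σ 10^(L/10) = 3.319e+07 → L_total = 10·log₁₀(3.319e+07) = 75.21 dB.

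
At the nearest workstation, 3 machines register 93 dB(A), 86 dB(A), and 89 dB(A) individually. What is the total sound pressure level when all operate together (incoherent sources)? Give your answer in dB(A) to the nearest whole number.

Incoherent sources combine by intensity addition: L_total = 10·log₁₀(Σ 10^(L_i/10)).
Σ 10^(L/10) = 10^(93/10) + 10^(86/10) + 10^(89/10) = 3.188e+09.
L_total = 10·log₁₀(3.188e+09) = 95.03 dB(A).

95 dB(A)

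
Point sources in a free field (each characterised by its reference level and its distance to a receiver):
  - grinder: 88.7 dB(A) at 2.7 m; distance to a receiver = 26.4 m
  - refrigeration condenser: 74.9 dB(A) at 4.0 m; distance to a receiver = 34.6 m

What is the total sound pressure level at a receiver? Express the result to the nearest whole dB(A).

Propagate each source to the receiver with L = L_ref − 20·log₁₀(r/r_ref), then add intensities.
grinder: 88.7 − 20·log₁₀(26.4/2.7) = 88.7 − 19.80 = 68.90 dB(A).
refrigeration condenser: 74.9 − 20·log₁₀(34.6/4.0) = 74.9 − 18.74 = 56.16 dB(A).
Σ 10^(L/10) = 8.167e+06 → L_total = 10·log₁₀(8.167e+06) = 69.12 dB(A).

69 dB(A)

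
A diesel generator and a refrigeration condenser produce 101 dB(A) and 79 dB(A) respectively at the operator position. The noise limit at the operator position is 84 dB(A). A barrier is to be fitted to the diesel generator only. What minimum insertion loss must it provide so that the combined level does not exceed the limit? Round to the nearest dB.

19 dB

Everything except the diesel generator sums to 10^(79/10) = 7.943e+07 in linear terms, 79.00 dB(A).
The limit corresponds to 10^(84/10) = 2.512e+08; subtracting the fixed part leaves 1.718e+08 for the diesel generator, i.e. 82.35 dB(A).
So the diesel generator must be reduced from 101 to 82.35 dB(A): IL = 18.65 dB.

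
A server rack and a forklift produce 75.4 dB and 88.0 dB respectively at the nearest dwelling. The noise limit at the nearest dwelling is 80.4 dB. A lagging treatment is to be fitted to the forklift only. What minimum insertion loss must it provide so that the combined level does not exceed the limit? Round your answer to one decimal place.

Everything except the forklift sums to 10^(75.4/10) = 3.467e+07 in linear terms, 75.40 dB.
To meet 80.4 dB overall, the treated forklift may contribute at most 10^(80.4/10) − 3.467e+07 = 7.497e+07, i.e. 78.75 dB.
So the forklift must be reduced from 88.0 to 78.75 dB: IL = 9.25 dB.

9.3 dB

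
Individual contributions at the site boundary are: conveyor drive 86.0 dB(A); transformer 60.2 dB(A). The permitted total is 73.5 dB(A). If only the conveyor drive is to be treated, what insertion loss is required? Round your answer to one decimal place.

Fixed contribution from the other source: Σ 10^(L/10) = 10^(60.2/10) = 1.047e+06 (60.20 dB(A)).
The limit corresponds to 10^(73.5/10) = 2.239e+07; subtracting the fixed part leaves 2.134e+07 for the conveyor drive, i.e. 73.29 dB(A).
Required insertion loss = 86.0 − 73.29 = 12.71 dB.

12.7 dB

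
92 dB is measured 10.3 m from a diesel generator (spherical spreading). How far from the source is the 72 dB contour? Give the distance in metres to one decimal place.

The 20.0 dB drop corresponds to a distance ratio of 10^(20.0/20) for a point source.
r₂ = 10.3·10^((92−72)/20) = 10.3·10^(20.0/20) = 103.00 m.

103.0 m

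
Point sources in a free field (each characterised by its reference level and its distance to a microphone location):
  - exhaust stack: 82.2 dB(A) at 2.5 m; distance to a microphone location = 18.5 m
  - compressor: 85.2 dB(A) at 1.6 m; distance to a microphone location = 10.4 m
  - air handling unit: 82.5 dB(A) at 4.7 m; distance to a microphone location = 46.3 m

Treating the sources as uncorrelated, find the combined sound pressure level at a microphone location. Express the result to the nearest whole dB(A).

Propagate each source to the receiver with L = L_ref − 20·log₁₀(r/r_ref), then add intensities.
exhaust stack: 82.2 − 20·log₁₀(18.5/2.5) = 82.2 − 17.38 = 64.82 dB(A).
compressor: 85.2 − 20·log₁₀(10.4/1.6) = 85.2 − 16.26 = 68.94 dB(A).
air handling unit: 82.5 − 20·log₁₀(46.3/4.7) = 82.5 − 19.87 = 62.63 dB(A).
Σ 10^(L/10) = 1.270e+07 → L_total = 10·log₁₀(1.270e+07) = 71.04 dB(A).

71 dB(A)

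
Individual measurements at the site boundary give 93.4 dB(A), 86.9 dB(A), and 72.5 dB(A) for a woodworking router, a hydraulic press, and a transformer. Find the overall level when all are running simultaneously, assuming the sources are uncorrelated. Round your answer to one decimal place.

Incoherent sources combine by intensity addition: L_total = 10·log₁₀(Σ 10^(L_i/10)).
Σ 10^(L/10) = 10^(93.4/10) + 10^(86.9/10) + 10^(72.5/10) = 2.695e+09.
L_total = 10·log₁₀(2.695e+09) = 94.31 dB(A).

94.3 dB(A)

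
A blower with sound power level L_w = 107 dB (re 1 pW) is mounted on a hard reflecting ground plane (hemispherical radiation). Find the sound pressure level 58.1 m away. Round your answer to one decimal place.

63.7 dB

The power spreads over a hemisphere of area 2π·r², so L_p = L_w − 10·log₁₀(2π·r²).
2π·r² = 2.121e+04 m², 10·log₁₀ of that is 43.265 dB.
L_p = 107 − 43.265 = 63.73 dB.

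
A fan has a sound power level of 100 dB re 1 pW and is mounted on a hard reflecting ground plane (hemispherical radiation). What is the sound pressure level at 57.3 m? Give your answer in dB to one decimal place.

56.9 dB

Free-field hemispherical radiation: L_p = L_w − 10·log₁₀(2π·r²), r = 57.3 m.
2π·r² = 2.063e+04 m², 10·log₁₀ of that is 43.145 dB.
L_p = 100 − 43.145 = 56.86 dB.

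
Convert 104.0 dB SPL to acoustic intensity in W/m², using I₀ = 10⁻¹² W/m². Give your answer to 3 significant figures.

0.0251 W/m²

I/I₀ = 10^(104.0/10) = 2.512e+10, so I = 2.512e+10 × 10⁻¹² W/m².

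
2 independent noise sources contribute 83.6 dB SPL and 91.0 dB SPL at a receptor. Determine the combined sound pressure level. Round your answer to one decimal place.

91.7 dB SPL

For uncorrelated sources the intensities add, so convert each level to linear form, sum, and take 10·log₁₀ of the total.
Σ 10^(L/10) = 10^(83.6/10) + 10^(91.0/10) = 1.488e+09.
L_total = 10·log₁₀(1.488e+09) = 91.73 dB SPL.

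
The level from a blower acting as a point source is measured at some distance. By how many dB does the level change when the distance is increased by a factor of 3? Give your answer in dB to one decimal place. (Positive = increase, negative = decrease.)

With spherical spreading the level changes by −20·log₁₀(r₂/r₁).
ΔL = −20·log₁₀(3) = -9.54 dB.

-9.5 dB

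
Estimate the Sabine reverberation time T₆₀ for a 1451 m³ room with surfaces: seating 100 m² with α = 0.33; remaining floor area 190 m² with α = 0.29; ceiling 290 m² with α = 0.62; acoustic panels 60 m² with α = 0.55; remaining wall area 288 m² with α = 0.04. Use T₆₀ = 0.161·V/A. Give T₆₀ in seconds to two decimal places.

0.75 s

Total absorption A = 100·0.33 + 190·0.29 + 290·0.62 + 60·0.55 + 288·0.04 = 312.42 m² sabins.
T₆₀ = 0.161 × 1451 / 312.42 = 0.748 s.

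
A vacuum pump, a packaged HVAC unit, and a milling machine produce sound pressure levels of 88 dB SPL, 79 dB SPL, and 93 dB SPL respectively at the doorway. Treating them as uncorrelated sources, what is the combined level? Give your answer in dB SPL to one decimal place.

94.3 dB SPL

Incoherent sources combine by intensity addition: L_total = 10·log₁₀(Σ 10^(L_i/10)).
Σ 10^(L/10) = 10^(88/10) + 10^(79/10) + 10^(93/10) = 2.706e+09.
L_total = 10·log₁₀(2.706e+09) = 94.32 dB SPL.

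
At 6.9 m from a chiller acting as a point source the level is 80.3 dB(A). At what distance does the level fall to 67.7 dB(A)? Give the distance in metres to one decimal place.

Point-source spreading drops the level by 20·log₁₀(r₂/r₁); inverting, r₂/r₁ = 10^(ΔL/20).
r₂ = 6.9·10^((80.3−67.7)/20) = 6.9·10^(12.6/20) = 29.43 m.

29.4 m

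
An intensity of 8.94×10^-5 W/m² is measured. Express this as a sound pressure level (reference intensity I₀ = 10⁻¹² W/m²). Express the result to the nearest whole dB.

L = 10·log₁₀(I/I₀) = 10·log₁₀(8.94×10^-5/10⁻¹²) = 10·log₁₀(8.94×10^7).
L = 10·(0.9513 + 7) = 79.51 dB.

80 dB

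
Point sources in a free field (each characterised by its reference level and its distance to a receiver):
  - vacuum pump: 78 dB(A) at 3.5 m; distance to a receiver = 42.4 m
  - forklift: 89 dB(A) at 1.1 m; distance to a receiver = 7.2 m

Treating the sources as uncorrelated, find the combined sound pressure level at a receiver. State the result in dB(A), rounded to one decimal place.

Propagate each source to the receiver with L = L_ref − 20·log₁₀(r/r_ref), then add intensities.
vacuum pump: 78 − 20·log₁₀(42.4/3.5) = 78 − 21.67 = 56.33 dB(A).
forklift: 89 − 20·log₁₀(7.2/1.1) = 89 − 16.32 = 72.68 dB(A).
Σ 10^(L/10) = 1.897e+07 → L_total = 10·log₁₀(1.897e+07) = 72.78 dB(A).

72.8 dB(A)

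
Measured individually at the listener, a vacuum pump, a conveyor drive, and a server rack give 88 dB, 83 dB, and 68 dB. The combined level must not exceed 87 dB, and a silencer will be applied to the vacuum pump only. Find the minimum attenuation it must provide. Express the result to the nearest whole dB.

3 dB

Fixed contribution from the other sources: Σ 10^(L/10) = 10^(83/10) + 10^(68/10) = 2.058e+08 (83.14 dB).
The limit corresponds to 10^(87/10) = 5.012e+08; subtracting the fixed part leaves 2.954e+08 for the vacuum pump, i.e. 84.70 dB.
So the vacuum pump must be reduced from 88 to 84.70 dB: IL = 3.30 dB.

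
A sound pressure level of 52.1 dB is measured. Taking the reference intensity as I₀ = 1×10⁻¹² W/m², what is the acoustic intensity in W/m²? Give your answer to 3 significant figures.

I/I₀ = 10^(52.1/10) = 1.622e+05, so I = 1.622e+05 × 10⁻¹² W/m².

1.62e-07 W/m²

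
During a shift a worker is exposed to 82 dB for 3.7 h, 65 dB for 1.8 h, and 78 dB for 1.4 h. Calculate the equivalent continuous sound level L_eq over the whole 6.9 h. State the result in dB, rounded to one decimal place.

The energy average is taken in the linear domain: L_eq = 10·log₁₀[(Σ tᵢ·10^(Lᵢ/10))/T], T = 6.9 h.
Σ tᵢ·10^(Lᵢ/10) = 3.7·10^(82/10) + 1.8·10^(65/10) + 1.4·10^(78/10) = 6.804e+08.
L_eq = 10·log₁₀(6.804e+08/6.9) = 79.94 dB.

79.9 dB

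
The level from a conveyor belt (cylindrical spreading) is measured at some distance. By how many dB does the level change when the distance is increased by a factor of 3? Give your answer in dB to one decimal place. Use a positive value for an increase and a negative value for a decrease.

With cylindrical spreading the level changes by −10·log₁₀(r₂/r₁).
ΔL = −10·log₁₀(3) = -4.77 dB.

-4.8 dB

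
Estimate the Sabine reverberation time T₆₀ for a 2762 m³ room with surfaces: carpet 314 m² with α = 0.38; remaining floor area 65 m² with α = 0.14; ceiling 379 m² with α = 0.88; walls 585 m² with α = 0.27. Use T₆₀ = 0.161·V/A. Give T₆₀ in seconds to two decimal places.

Total absorption A = 314·0.38 + 65·0.14 + 379·0.88 + 585·0.27 = 619.89 m² sabins.
T₆₀ = 0.161 × 2762 / 619.89 = 0.717 s.

0.72 s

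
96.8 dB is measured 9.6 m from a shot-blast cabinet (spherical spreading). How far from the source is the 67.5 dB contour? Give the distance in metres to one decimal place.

The 29.3 dB drop corresponds to a distance ratio of 10^(29.3/20) for a point source.
r₂ = 9.6·10^((96.8−67.5)/20) = 9.6·10^(29.3/20) = 280.07 m.

280.1 m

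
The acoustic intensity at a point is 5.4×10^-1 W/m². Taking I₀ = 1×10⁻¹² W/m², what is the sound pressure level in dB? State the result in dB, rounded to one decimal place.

117.3 dB

I/I₀ = 5.4×10^-1/10⁻¹² = 5.4×10^11, and L = 10·log₁₀(I/I₀).
L = 10·(0.7324 + 11) = 117.32 dB.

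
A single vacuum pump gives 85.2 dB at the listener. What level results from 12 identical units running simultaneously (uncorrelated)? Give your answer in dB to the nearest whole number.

96 dB

N identical incoherent sources raise the level by 10·log₁₀ N.
L_total = 85.2 + 10·log₁₀(12) = 85.2 + 10.792 = 95.99 dB.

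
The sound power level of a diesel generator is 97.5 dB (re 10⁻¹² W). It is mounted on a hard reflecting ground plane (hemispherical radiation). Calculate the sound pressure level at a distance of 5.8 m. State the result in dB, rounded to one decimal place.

74.2 dB

Free-field hemispherical radiation: L_p = L_w − 10·log₁₀(2π·r²), r = 5.8 m.
2π·r² = 211.4 m², 10·log₁₀ of that is 23.250 dB.
L_p = 97.5 − 23.250 = 74.25 dB.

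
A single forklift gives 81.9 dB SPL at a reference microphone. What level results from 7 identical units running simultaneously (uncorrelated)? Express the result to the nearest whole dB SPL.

With 7 equal, uncorrelated contributions the intensity is 7× that of one unit, giving a rise of 10·log₁₀ 7.
L_total = 81.9 + 10·log₁₀(7) = 81.9 + 8.451 = 90.35 dB SPL.

90 dB SPL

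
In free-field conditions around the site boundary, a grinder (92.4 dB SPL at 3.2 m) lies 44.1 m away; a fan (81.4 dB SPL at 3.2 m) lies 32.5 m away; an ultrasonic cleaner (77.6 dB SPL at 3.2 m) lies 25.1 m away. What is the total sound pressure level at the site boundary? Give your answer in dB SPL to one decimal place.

Propagate each source to the receiver with L = L_ref − 20·log₁₀(r/r_ref), then add intensities.
grinder: 92.4 − 20·log₁₀(44.1/3.2) = 92.4 − 22.79 = 69.61 dB SPL.
fan: 81.4 − 20·log₁₀(32.5/3.2) = 81.4 − 20.13 = 61.27 dB SPL.
ultrasonic cleaner: 77.6 − 20·log₁₀(25.1/3.2) = 77.6 − 17.89 = 59.71 dB SPL.
Σ 10^(L/10) = 1.142e+07 → L_total = 10·log₁₀(1.142e+07) = 70.58 dB SPL.

70.6 dB SPL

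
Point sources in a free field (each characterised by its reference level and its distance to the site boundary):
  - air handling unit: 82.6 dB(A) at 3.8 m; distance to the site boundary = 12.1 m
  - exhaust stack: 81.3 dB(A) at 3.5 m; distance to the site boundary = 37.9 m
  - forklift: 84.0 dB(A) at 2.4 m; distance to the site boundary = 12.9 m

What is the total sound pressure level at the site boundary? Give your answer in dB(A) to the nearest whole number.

74 dB(A)

Propagate each source to the receiver with L = L_ref − 20·log₁₀(r/r_ref), then add intensities.
air handling unit: 82.6 − 20·log₁₀(12.1/3.8) = 82.6 − 10.06 = 72.54 dB(A).
exhaust stack: 81.3 − 20·log₁₀(37.9/3.5) = 81.3 − 20.69 = 60.61 dB(A).
forklift: 84.0 − 20·log₁₀(12.9/2.4) = 84.0 − 14.61 = 69.39 dB(A).
Σ 10^(L/10) = 2.779e+07 → L_total = 10·log₁₀(2.779e+07) = 74.44 dB(A).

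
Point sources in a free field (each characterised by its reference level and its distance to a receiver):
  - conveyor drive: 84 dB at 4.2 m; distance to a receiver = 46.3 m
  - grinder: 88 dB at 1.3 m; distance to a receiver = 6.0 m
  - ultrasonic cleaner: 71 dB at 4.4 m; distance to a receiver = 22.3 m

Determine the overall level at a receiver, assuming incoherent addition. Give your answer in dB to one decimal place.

Propagate each source to the receiver with L = L_ref − 20·log₁₀(r/r_ref), then add intensities.
conveyor drive: 84 − 20·log₁₀(46.3/4.2) = 84 − 20.85 = 63.15 dB.
grinder: 88 − 20·log₁₀(6.0/1.3) = 88 − 13.28 = 74.72 dB.
ultrasonic cleaner: 71 − 20·log₁₀(22.3/4.4) = 71 − 14.10 = 56.90 dB.
Σ 10^(L/10) = 3.218e+07 → L_total = 10·log₁₀(3.218e+07) = 75.08 dB.

75.1 dB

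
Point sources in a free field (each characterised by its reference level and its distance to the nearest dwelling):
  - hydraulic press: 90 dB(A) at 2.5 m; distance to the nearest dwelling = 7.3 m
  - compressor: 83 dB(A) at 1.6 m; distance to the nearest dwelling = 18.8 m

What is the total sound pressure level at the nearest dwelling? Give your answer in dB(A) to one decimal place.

Apply inverse-square spreading to bring every level to the receiver, then sum 10^(L/10).
hydraulic press: 90 − 20·log₁₀(7.3/2.5) = 90 − 9.31 = 80.69 dB(A).
compressor: 83 − 20·log₁₀(18.8/1.6) = 83 − 21.40 = 61.60 dB(A).
Σ 10^(L/10) = 1.187e+08 → L_total = 10·log₁₀(1.187e+08) = 80.75 dB(A).

80.7 dB(A)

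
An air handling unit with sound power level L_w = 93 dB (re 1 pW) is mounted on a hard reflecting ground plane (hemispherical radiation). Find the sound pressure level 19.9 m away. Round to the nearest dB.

The power spreads over a hemisphere of area 2π·r², so L_p = L_w − 10·log₁₀(2π·r²).
2π·r² = 2488 m², 10·log₁₀ of that is 33.959 dB.
L_p = 93 − 33.959 = 59.04 dB.

59 dB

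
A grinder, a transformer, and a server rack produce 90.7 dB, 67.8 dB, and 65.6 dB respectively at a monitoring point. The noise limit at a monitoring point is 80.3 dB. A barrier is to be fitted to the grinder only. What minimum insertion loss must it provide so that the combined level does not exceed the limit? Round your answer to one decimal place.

10.8 dB

Everything except the grinder sums to 10^(67.8/10) + 10^(65.6/10) = 9.656e+06 in linear terms, 69.85 dB.
The limit corresponds to 10^(80.3/10) = 1.072e+08; subtracting the fixed part leaves 9.750e+07 for the grinder, i.e. 79.89 dB.
So the grinder must be reduced from 90.7 to 79.89 dB: IL = 10.81 dB.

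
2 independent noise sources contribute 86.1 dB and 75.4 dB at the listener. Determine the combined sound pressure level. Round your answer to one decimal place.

For uncorrelated sources the intensities add, so convert each level to linear form, sum, and take 10·log₁₀ of the total.
Σ 10^(L/10) = 10^(86.1/10) + 10^(75.4/10) = 4.421e+08.
L_total = 10·log₁₀(4.421e+08) = 86.45 dB.

86.5 dB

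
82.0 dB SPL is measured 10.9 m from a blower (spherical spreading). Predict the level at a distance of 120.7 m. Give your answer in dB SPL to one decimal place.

Point-source attenuation: ΔL = 20·log₁₀(r₂/r₁) = 20·log₁₀(120.7/10.9) = 20.886 dB.
L₂ = 82.0 − 20·log₁₀(120.7/10.9) = 82.0 − 20.886 = 61.11 dB SPL.

61.1 dB SPL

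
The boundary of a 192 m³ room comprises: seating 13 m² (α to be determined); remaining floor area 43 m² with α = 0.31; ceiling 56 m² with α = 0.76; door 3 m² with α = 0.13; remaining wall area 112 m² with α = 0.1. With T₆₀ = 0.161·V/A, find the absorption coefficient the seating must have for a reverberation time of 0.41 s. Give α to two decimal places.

0.61

From T₆₀ = 0.161·V/A, the target T₆₀ = 0.41 s needs A = 0.161·192/0.41 = 75.40 m².
Absorption from the other surfaces = 43·0.31 + 56·0.76 + 3·0.13 + 112·0.1 = 67.48 m², so the seating must supply 7.92 m² over 13 m².
α = 7.92/13 = 0.609.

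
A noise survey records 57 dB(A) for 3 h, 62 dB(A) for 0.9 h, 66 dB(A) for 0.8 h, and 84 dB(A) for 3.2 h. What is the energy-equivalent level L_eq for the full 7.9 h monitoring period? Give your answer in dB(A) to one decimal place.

Weight each interval's intensity by its duration and average over T = 7.9 h:
Σ tᵢ·10^(Lᵢ/10) = 3·10^(57/10) + 0.9·10^(62/10) + 0.8·10^(66/10) + 3.2·10^(84/10) = 8.099e+08.
L_eq = 10·log₁₀(8.099e+08/7.9) = 80.11 dB(A).

80.1 dB(A)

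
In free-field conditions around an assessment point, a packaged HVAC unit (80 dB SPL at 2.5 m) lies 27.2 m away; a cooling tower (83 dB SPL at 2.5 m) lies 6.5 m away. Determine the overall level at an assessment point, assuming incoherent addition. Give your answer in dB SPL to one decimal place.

First find each source's level at the receiver (point-source: −20·log₁₀(r/r_ref)), then combine on an intensity basis.
packaged HVAC unit: 80 − 20·log₁₀(27.2/2.5) = 80 − 20.73 = 59.27 dB SPL.
cooling tower: 83 − 20·log₁₀(6.5/2.5) = 83 − 8.30 = 74.70 dB SPL.
Σ 10^(L/10) = 3.036e+07 → L_total = 10·log₁₀(3.036e+07) = 74.82 dB SPL.

74.8 dB SPL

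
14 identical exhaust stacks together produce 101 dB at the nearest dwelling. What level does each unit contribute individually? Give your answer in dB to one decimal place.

89.5 dB

For N identical incoherent sources L_total = L₁ + 10·log₁₀ N, so L₁ = 101 − 10·log₁₀(14) = 101 − 11.461.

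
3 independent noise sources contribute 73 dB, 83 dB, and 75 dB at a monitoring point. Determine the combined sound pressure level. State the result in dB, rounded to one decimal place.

84.0 dB

Incoherent sources combine by intensity addition: L_total = 10·log₁₀(Σ 10^(L_i/10)).
Σ 10^(L/10) = 10^(73/10) + 10^(83/10) + 10^(75/10) = 2.511e+08.
L_total = 10·log₁₀(2.511e+08) = 84.00 dB.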